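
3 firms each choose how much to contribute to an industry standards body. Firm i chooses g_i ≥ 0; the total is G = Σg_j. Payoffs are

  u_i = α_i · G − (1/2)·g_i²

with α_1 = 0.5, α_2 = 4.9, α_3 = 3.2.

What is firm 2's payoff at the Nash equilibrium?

30.135

Firm i's FOC: ∂u_i/∂g_i = α_i − g_i = 0, so g_i* = α_i.
NE contributions = (0.5, 4.9, 3.2); G = 8.6.
u_2 = α_2·G − ½·(g_2)² = 4.9·8.6 − ½·4.9² = 30.135.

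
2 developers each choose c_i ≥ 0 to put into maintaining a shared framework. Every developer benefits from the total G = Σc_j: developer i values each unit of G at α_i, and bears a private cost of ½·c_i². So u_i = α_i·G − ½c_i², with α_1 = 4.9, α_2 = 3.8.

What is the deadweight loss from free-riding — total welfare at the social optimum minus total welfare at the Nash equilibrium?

Developer i's FOC: ∂u_i/∂c_i = α_i − c_i = 0, so c_i* = α_i.
NE contributions = (4.9, 3.8); G = 8.7.
W^NE = (Σα)·G − ½Σα_i² = 8.7² − ½·38.45 = 56.465.
Planner sets c_i = Σα_j = 8.7 for every i, so G^SO = 2·8.7 = 17.4.
W^SO = (Σα)·G^SO − ½·2·(Σα)² = (2/2)·8.7² = 75.69.
Deadweight loss = W^SO − W^NE = 19.225.

19.225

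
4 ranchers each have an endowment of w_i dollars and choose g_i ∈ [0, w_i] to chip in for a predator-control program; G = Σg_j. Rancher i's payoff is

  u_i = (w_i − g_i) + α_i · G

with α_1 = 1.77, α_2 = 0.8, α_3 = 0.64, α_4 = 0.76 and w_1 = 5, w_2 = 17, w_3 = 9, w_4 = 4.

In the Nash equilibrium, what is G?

∂u_i/∂g_i = α_i − 1, so rancher i contributes w_i if α_i > 1, else 0.
α_i > 1 for i ∈ {1}; NE contributions (5, 0, 0, 0), G = 5.

5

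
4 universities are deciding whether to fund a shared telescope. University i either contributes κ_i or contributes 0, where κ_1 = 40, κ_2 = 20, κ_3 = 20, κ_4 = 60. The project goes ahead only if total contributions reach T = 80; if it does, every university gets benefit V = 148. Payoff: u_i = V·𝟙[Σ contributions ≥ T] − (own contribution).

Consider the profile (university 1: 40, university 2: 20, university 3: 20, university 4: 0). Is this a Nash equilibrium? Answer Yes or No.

Yes

Total = 80 ≥ 80: provided.
University 1 (pledges 40, payoff 108): dropping to 0 → total 40, payoff 0. No gain.
University 2 (pledges 20, payoff 128): dropping to 0 → total 60, payoff 0. No gain.
University 3 (pledges 20, payoff 128): dropping to 0 → total 60, payoff 0. No gain.
University 4 (pledges 0, payoff 148): pledging 60 → total 140, payoff 88. No gain.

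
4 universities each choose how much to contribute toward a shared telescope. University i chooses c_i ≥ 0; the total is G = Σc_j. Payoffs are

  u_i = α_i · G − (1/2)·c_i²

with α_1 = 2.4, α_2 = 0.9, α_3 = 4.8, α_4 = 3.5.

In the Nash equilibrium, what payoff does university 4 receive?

University i's FOC: ∂u_i/∂c_i = α_i − c_i = 0, so c_i* = α_i.
NE contributions = (2.4, 0.9, 4.8, 3.5); G = 11.6.
u_4 = α_4·G − ½·(c_4)² = 3.5·11.6 − ½·3.5² = 34.475.

34.475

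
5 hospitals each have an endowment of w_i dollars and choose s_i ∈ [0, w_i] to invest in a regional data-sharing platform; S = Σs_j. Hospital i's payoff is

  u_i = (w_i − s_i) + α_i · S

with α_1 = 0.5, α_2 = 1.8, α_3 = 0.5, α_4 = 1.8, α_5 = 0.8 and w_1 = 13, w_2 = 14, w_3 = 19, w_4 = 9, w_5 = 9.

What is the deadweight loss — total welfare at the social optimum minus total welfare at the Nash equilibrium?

180.4

∂u_i/∂s_i = α_i − 1, so hospital i contributes w_i if α_i > 1, else 0.
α_i > 1 for i ∈ {2, 4}; NE contributions (0, 14, 0, 9, 0), S = 23.
W^NE = Σw_i − S^NE + (Σα_i)·S^NE = 64 + 4.4·23 = 165.2.
Planner: ∂(Σu_j)/∂s_i = Σα_j − 1 = 4.4 > 0, so everyone contributes w_i; S^SO = 64, W^SO = 64 + 4.4·64 = 345.6.
Deadweight loss = 180.4.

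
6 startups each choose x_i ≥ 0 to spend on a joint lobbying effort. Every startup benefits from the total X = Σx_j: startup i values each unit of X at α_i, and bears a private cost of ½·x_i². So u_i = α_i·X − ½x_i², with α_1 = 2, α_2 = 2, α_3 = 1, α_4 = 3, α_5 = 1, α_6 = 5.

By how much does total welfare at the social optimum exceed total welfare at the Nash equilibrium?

414

Startup i's FOC: ∂u_i/∂x_i = α_i − x_i = 0, so x_i* = α_i.
NE contributions = (2, 2, 1, 3, 1, 5); X = 14.
W^NE = (Σα)·X − ½Σα_i² = 14² − ½·44 = 174.
Planner sets x_i = Σα_j = 14 for every i, so X^SO = 6·14 = 84.
W^SO = (Σα)·X^SO − ½·6·(Σα)² = (6/2)·14² = 588.
Deadweight loss = W^SO − W^NE = 414.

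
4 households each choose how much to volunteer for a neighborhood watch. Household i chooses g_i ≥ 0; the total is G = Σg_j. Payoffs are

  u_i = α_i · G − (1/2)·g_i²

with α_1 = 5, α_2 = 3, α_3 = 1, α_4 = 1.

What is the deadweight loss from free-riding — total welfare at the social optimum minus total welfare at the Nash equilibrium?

Household i's FOC: ∂u_i/∂g_i = α_i − g_i = 0, so g_i* = α_i.
NE contributions = (5, 3, 1, 1); G = 10.
W^NE = (Σα)·G − ½Σα_i² = 10² − ½·36 = 82.
Planner sets g_i = Σα_j = 10 for every i, so G^SO = 4·10 = 40.
W^SO = (Σα)·G^SO − ½·4·(Σα)² = (4/2)·10² = 200.
Deadweight loss = W^SO − W^NE = 118.

118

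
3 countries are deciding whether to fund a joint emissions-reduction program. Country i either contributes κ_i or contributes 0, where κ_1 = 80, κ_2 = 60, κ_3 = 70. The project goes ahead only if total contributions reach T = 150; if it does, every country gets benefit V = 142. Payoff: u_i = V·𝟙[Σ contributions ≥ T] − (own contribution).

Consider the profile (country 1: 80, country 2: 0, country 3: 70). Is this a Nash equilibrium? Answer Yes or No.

Total = 150 ≥ 150: provided.
Country 1 (pledges 80, payoff 62): dropping to 0 → total 70, payoff 0. No gain.
Country 2 (pledges 0, payoff 142): pledging 60 → total 210, payoff 82. No gain.
Country 3 (pledges 70, payoff 72): dropping to 0 → total 80, payoff 0. No gain.

Yes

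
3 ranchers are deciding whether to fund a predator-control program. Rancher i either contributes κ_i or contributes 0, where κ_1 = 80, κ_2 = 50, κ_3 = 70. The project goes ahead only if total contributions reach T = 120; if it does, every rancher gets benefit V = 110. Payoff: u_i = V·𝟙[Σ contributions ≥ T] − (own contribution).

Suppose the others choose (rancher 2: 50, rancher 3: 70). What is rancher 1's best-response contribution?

0

Others' total = 120 ≥ 120; contributing adds cost 80 for no extra benefit.
Best response: 0.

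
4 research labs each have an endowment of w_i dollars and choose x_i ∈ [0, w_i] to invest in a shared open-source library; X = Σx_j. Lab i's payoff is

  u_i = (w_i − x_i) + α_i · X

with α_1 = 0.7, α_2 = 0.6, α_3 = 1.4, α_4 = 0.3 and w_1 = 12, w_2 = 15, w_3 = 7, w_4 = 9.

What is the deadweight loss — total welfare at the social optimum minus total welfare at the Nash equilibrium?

72

∂u_i/∂x_i = α_i − 1, so lab i contributes w_i if α_i > 1, else 0.
α_i > 1 for i ∈ {3}; NE contributions (0, 0, 7, 0), X = 7.
W^NE = Σw_i − X^NE + (Σα_i)·X^NE = 43 + 2·7 = 57.
Planner: ∂(Σu_j)/∂x_i = Σα_j − 1 = 2 > 0, so everyone contributes w_i; X^SO = 43, W^SO = 43 + 2·43 = 129.
Deadweight loss = 72.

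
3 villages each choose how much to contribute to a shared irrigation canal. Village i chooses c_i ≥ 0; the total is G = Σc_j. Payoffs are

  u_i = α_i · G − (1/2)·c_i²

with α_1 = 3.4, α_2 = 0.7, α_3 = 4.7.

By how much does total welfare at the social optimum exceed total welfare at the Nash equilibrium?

Village i's FOC: ∂u_i/∂c_i = α_i − c_i = 0, so c_i* = α_i.
NE contributions = (3.4, 0.7, 4.7); G = 8.8.
W^NE = (Σα)·G − ½Σα_i² = 8.8² − ½·34.14 = 60.37.
Planner sets c_i = Σα_j = 8.8 for every i, so G^SO = 3·8.8 = 26.4.
W^SO = (Σα)·G^SO − ½·3·(Σα)² = (3/2)·8.8² = 116.16.
Deadweight loss = W^SO − W^NE = 55.79.

55.79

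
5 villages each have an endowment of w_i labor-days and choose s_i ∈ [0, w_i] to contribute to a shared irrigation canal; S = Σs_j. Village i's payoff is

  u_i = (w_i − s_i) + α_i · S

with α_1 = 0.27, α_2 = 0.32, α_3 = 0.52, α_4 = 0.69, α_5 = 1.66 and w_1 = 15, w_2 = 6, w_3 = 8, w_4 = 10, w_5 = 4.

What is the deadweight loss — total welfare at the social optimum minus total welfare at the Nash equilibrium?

95.94

∂u_i/∂s_i = α_i − 1, so village i contributes w_i if α_i > 1, else 0.
α_i > 1 for i ∈ {5}; NE contributions (0, 0, 0, 0, 4), S = 4.
W^NE = Σw_i − S^NE + (Σα_i)·S^NE = 43 + 2.46·4 = 52.84.
Planner: ∂(Σu_j)/∂s_i = Σα_j − 1 = 2.46 > 0, so everyone contributes w_i; S^SO = 43, W^SO = 43 + 2.46·43 = 148.78.
Deadweight loss = 95.94.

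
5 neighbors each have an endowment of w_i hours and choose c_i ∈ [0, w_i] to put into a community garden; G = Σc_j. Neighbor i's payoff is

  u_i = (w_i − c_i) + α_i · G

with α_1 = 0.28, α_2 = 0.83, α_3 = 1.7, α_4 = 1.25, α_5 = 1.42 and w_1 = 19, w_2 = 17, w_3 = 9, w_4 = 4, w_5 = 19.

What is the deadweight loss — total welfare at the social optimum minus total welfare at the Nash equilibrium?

161.28

∂u_i/∂c_i = α_i − 1, so neighbor i contributes w_i if α_i > 1, else 0.
α_i > 1 for i ∈ {3, 4, 5}; NE contributions (0, 0, 9, 4, 19), G = 32.
W^NE = Σw_i − G^NE + (Σα_i)·G^NE = 68 + 4.48·32 = 211.36.
Planner: ∂(Σu_j)/∂c_i = Σα_j − 1 = 4.48 > 0, so everyone contributes w_i; G^SO = 68, W^SO = 68 + 4.48·68 = 372.64.
Deadweight loss = 161.28.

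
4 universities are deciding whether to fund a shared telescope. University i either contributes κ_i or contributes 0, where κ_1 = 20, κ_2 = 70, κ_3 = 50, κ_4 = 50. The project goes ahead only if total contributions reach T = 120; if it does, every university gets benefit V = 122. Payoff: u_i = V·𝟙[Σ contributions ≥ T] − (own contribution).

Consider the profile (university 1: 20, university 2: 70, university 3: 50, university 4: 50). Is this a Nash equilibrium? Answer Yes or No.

Total = 190 ≥ 120: provided.
University 1 (pledges 20, payoff 102): dropping to 0 → total 170, payoff 122. Profitable deviation.

No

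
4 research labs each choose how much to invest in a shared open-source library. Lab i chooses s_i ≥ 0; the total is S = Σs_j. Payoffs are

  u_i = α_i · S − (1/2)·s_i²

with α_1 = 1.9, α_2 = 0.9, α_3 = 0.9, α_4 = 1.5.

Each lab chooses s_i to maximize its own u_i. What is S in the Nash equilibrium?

Lab i's FOC: ∂u_i/∂s_i = α_i − s_i = 0, so s_i* = α_i.
NE contributions = (1.9, 0.9, 0.9, 1.5); S = 5.2.

5.2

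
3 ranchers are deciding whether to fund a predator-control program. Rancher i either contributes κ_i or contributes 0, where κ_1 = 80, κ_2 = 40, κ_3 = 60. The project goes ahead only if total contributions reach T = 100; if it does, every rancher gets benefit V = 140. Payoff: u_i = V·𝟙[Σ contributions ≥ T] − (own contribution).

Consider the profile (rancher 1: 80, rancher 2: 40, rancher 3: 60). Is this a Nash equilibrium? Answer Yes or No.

Total = 180 ≥ 100: provided.
Rancher 1 (pledges 80, payoff 60): dropping to 0 → total 100, payoff 140. Profitable deviation.

No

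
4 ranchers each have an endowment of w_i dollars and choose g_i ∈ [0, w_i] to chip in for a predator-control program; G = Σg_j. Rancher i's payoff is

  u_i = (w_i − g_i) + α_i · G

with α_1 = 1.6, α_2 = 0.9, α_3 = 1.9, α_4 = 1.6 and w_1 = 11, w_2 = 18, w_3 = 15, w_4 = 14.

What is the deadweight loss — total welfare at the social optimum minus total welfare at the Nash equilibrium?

∂u_i/∂g_i = α_i − 1, so rancher i contributes w_i if α_i > 1, else 0.
α_i > 1 for i ∈ {1, 3, 4}; NE contributions (11, 0, 15, 14), G = 40.
W^NE = Σw_i − G^NE + (Σα_i)·G^NE = 58 + 5·40 = 258.
Planner: ∂(Σu_j)/∂g_i = Σα_j − 1 = 5 > 0, so everyone contributes w_i; G^SO = 58, W^SO = 58 + 5·58 = 348.
Deadweight loss = 90.

90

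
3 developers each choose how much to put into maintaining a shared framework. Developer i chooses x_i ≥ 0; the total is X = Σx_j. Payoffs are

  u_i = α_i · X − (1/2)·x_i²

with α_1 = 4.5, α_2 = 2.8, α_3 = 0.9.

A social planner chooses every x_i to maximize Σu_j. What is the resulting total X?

24.6

Planner FOC: ∂(Σu_j)/∂x_i = (Σα_j) − x_i = 0, so x_i^SO = Σα_j = 8.2 for every i; X^SO = 24.6.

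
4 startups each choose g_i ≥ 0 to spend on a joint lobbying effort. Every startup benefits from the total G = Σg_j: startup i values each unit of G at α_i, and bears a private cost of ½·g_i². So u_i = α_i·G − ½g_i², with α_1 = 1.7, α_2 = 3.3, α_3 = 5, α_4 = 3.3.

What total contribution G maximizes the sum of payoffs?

53.2

Planner FOC: ∂(Σu_j)/∂g_i = (Σα_j) − g_i = 0, so g_i^SO = Σα_j = 13.3 for every i; G^SO = 53.2.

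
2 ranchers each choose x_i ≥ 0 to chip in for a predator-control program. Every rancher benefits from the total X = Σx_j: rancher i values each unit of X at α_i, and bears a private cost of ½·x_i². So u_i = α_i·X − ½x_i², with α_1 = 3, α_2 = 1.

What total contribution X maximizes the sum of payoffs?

8

Planner FOC: ∂(Σu_j)/∂x_i = (Σα_j) − x_i = 0, so x_i^SO = Σα_j = 4 for every i; X^SO = 8.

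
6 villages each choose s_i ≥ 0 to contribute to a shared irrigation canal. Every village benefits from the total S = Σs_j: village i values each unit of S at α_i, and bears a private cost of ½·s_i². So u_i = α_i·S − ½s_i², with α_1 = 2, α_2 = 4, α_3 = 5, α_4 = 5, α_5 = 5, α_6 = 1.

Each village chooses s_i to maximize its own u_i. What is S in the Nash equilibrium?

Village i's FOC: ∂u_i/∂s_i = α_i − s_i = 0, so s_i* = α_i.
NE contributions = (2, 4, 5, 5, 5, 1); S = 22.

22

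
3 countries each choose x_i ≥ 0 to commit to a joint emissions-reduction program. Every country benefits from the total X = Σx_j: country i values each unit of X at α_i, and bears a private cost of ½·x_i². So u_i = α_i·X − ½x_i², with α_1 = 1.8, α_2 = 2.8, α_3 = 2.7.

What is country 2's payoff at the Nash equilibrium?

Country i's FOC: ∂u_i/∂x_i = α_i − x_i = 0, so x_i* = α_i.
NE contributions = (1.8, 2.8, 2.7); X = 7.3.
u_2 = α_2·X − ½·(x_2)² = 2.8·7.3 − ½·2.8² = 16.52.

16.52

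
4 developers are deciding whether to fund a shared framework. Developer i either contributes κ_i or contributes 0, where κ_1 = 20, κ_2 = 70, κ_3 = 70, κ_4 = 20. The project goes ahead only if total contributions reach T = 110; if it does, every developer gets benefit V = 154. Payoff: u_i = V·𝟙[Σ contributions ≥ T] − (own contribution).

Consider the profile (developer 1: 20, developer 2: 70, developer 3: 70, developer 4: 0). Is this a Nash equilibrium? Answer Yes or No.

No

Total = 160 ≥ 110: provided.
Developer 1 (pledges 20, payoff 134): dropping to 0 → total 140, payoff 154. Profitable deviation.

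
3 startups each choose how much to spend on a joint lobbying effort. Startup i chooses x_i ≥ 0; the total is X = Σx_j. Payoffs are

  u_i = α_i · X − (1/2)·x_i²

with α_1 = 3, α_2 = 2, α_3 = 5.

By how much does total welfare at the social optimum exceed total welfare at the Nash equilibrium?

69

Startup i's FOC: ∂u_i/∂x_i = α_i − x_i = 0, so x_i* = α_i.
NE contributions = (3, 2, 5); X = 10.
W^NE = (Σα)·X − ½Σα_i² = 10² − ½·38 = 81.
Planner sets x_i = Σα_j = 10 for every i, so X^SO = 3·10 = 30.
W^SO = (Σα)·X^SO − ½·3·(Σα)² = (3/2)·10² = 150.
Deadweight loss = W^SO − W^NE = 69.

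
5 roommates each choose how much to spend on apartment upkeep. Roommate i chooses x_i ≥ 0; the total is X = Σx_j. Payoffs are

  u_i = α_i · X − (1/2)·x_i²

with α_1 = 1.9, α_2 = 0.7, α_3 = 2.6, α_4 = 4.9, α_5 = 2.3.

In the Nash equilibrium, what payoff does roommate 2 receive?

8.435

Roommate i's FOC: ∂u_i/∂x_i = α_i − x_i = 0, so x_i* = α_i.
NE contributions = (1.9, 0.7, 2.6, 4.9, 2.3); X = 12.4.
u_2 = α_2·X − ½·(x_2)² = 0.7·12.4 − ½·0.7² = 8.435.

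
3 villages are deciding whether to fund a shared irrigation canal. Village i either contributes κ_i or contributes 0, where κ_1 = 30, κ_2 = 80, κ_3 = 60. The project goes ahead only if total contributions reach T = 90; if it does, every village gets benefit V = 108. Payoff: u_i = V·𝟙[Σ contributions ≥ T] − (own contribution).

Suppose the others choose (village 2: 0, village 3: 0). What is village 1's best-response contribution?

0

Others' total = 0. Even contributing 30 gives 30 < 90: no benefit either way.
Best response: 0.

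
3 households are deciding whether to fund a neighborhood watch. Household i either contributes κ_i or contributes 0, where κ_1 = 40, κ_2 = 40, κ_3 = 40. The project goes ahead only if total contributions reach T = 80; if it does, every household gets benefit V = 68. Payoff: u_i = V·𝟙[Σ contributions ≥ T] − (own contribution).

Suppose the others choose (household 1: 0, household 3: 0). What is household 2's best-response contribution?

Others' total = 0. Even contributing 40 gives 40 < 80: no benefit either way.
Best response: 0.

0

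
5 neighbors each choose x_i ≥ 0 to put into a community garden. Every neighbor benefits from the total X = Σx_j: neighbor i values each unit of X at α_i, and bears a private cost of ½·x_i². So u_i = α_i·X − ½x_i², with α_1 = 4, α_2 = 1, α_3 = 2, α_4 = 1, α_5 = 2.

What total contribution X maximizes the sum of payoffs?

Planner FOC: ∂(Σu_j)/∂x_i = (Σα_j) − x_i = 0, so x_i^SO = Σα_j = 10 for every i; X^SO = 50.

50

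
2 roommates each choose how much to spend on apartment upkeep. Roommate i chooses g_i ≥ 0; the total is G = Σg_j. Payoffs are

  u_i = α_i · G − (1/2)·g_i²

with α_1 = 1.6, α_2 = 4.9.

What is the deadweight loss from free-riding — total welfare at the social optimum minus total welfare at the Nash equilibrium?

Roommate i's FOC: ∂u_i/∂g_i = α_i − g_i = 0, so g_i* = α_i.
NE contributions = (1.6, 4.9); G = 6.5.
W^NE = (Σα)·G − ½Σα_i² = 6.5² − ½·26.57 = 28.965.
Planner sets g_i = Σα_j = 6.5 for every i, so G^SO = 2·6.5 = 13.
W^SO = (Σα)·G^SO − ½·2·(Σα)² = (2/2)·6.5² = 42.25.
Deadweight loss = W^SO − W^NE = 13.285.

13.285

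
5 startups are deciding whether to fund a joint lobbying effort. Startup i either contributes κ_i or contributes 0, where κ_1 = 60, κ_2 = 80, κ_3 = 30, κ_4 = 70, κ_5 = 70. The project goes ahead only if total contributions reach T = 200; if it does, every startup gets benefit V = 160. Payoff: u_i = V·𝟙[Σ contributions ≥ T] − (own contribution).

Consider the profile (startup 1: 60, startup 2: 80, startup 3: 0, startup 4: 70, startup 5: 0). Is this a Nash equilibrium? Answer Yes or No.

Total = 210 ≥ 200: provided.
Startup 1 (pledges 60, payoff 100): dropping to 0 → total 150, payoff 0. No gain.
Startup 2 (pledges 80, payoff 80): dropping to 0 → total 130, payoff 0. No gain.
Startup 3 (pledges 0, payoff 160): pledging 30 → total 240, payoff 130. No gain.
Startup 4 (pledges 70, payoff 90): dropping to 0 → total 140, payoff 0. No gain.
Startup 5 (pledges 0, payoff 160): pledging 70 → total 280, payoff 90. No gain.

Yes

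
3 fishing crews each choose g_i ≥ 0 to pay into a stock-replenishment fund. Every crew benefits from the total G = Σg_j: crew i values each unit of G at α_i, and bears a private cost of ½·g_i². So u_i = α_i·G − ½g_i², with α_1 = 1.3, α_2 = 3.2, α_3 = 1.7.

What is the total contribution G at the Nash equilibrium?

6.2

Crew i's FOC: ∂u_i/∂g_i = α_i − g_i = 0, so g_i* = α_i.
NE contributions = (1.3, 3.2, 1.7); G = 6.2.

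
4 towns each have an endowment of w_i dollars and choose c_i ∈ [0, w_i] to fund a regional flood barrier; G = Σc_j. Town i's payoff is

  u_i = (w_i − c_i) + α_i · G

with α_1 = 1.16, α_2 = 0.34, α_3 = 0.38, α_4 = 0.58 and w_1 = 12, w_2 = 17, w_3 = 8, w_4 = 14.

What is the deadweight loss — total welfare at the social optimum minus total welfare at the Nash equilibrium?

∂u_i/∂c_i = α_i − 1, so town i contributes w_i if α_i > 1, else 0.
α_i > 1 for i ∈ {1}; NE contributions (12, 0, 0, 0), G = 12.
W^NE = Σw_i − G^NE + (Σα_i)·G^NE = 51 + 1.46·12 = 68.52.
Planner: ∂(Σu_j)/∂c_i = Σα_j − 1 = 1.46 > 0, so everyone contributes w_i; G^SO = 51, W^SO = 51 + 1.46·51 = 125.46.
Deadweight loss = 56.94.

56.94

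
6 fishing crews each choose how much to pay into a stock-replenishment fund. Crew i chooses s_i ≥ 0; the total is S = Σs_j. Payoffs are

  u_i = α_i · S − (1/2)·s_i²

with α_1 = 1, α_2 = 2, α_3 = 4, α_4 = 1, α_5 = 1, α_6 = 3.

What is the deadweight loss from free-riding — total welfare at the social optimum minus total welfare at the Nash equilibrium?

Crew i's FOC: ∂u_i/∂s_i = α_i − s_i = 0, so s_i* = α_i.
NE contributions = (1, 2, 4, 1, 1, 3); S = 12.
W^NE = (Σα)·S − ½Σα_i² = 12² − ½·32 = 128.
Planner sets s_i = Σα_j = 12 for every i, so S^SO = 6·12 = 72.
W^SO = (Σα)·S^SO − ½·6·(Σα)² = (6/2)·12² = 432.
Deadweight loss = W^SO − W^NE = 304.

304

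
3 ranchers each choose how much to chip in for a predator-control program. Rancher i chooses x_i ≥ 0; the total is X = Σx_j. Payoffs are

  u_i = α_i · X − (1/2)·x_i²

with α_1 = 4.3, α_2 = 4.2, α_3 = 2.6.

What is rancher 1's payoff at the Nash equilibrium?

Rancher i's FOC: ∂u_i/∂x_i = α_i − x_i = 0, so x_i* = α_i.
NE contributions = (4.3, 4.2, 2.6); X = 11.1.
u_1 = α_1·X − ½·(x_1)² = 4.3·11.1 − ½·4.3² = 38.485.

38.485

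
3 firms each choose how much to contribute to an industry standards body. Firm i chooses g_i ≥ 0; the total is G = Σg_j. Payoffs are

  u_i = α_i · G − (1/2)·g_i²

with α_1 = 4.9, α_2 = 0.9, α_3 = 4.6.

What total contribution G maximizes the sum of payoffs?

Planner FOC: ∂(Σu_j)/∂g_i = (Σα_j) − g_i = 0, so g_i^SO = Σα_j = 10.4 for every i; G^SO = 31.2.

31.2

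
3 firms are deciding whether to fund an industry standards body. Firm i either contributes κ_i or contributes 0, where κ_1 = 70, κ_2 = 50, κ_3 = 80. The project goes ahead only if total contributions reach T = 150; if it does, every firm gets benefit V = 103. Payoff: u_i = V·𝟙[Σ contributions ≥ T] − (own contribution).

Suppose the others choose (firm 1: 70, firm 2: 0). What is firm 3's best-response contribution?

Others' total = 70. Contributing 80 brings total to 150 ≥ 150: gain V − κ_3 = 23.
Best response: 80.

80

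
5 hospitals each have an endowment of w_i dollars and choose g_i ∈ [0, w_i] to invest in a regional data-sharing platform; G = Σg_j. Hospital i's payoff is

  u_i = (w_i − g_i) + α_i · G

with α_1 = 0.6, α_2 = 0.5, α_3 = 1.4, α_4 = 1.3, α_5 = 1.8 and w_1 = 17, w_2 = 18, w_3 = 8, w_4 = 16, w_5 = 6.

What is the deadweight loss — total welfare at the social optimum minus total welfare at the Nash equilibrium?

161

∂u_i/∂g_i = α_i − 1, so hospital i contributes w_i if α_i > 1, else 0.
α_i > 1 for i ∈ {3, 4, 5}; NE contributions (0, 0, 8, 16, 6), G = 30.
W^NE = Σw_i − G^NE + (Σα_i)·G^NE = 65 + 4.6·30 = 203.
Planner: ∂(Σu_j)/∂g_i = Σα_j − 1 = 4.6 > 0, so everyone contributes w_i; G^SO = 65, W^SO = 65 + 4.6·65 = 364.
Deadweight loss = 161.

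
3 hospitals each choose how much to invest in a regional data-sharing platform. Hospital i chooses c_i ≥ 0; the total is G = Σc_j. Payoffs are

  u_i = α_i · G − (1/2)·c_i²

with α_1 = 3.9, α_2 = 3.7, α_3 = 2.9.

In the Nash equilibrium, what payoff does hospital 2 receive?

32.005

Hospital i's FOC: ∂u_i/∂c_i = α_i − c_i = 0, so c_i* = α_i.
NE contributions = (3.9, 3.7, 2.9); G = 10.5.
u_2 = α_2·G − ½·(c_2)² = 3.7·10.5 − ½·3.7² = 32.005.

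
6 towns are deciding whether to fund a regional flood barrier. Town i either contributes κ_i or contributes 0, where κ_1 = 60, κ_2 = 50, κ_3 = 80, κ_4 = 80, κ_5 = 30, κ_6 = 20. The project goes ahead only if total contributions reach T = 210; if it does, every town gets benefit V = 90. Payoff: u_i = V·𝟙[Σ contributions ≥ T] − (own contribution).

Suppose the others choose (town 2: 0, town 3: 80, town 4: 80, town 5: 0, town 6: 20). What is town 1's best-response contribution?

60

Others' total = 180. Contributing 60 brings total to 240 ≥ 210: gain V − κ_1 = 30.
Best response: 60.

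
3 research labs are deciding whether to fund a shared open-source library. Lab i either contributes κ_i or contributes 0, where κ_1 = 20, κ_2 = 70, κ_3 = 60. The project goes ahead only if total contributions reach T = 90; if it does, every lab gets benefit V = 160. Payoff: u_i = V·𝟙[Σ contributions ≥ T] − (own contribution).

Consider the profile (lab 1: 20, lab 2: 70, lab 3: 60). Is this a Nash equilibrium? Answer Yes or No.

No

Total = 150 ≥ 90: provided.
Lab 1 (pledges 20, payoff 140): dropping to 0 → total 130, payoff 160. Profitable deviation.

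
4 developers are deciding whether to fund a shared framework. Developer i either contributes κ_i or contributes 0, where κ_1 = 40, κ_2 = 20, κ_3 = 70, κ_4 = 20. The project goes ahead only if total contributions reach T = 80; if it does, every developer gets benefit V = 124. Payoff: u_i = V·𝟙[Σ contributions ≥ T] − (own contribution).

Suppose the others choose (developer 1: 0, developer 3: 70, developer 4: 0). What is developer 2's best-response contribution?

Others' total = 70. Contributing 20 brings total to 90 ≥ 80: gain V − κ_2 = 104.
Best response: 20.

20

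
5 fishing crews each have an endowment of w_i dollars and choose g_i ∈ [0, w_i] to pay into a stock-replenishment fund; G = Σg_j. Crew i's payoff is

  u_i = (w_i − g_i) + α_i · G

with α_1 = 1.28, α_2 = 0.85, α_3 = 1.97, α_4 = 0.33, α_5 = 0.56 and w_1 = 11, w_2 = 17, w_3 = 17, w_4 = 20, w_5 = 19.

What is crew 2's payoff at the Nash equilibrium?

40.8

∂u_i/∂g_i = α_i − 1, so crew i contributes w_i if α_i > 1, else 0.
α_i > 1 for i ∈ {1, 3}; NE contributions (11, 0, 17, 0, 0), G = 28.
u_2 = (17 − 0) + 0.85·28 = 40.8.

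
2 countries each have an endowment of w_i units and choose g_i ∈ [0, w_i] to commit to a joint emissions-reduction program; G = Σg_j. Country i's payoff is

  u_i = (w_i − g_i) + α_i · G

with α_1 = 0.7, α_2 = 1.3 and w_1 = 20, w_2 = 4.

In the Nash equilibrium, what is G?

4

∂u_i/∂g_i = α_i − 1, so country i contributes w_i if α_i > 1, else 0.
α_i > 1 for i ∈ {2}; NE contributions (0, 4), G = 4.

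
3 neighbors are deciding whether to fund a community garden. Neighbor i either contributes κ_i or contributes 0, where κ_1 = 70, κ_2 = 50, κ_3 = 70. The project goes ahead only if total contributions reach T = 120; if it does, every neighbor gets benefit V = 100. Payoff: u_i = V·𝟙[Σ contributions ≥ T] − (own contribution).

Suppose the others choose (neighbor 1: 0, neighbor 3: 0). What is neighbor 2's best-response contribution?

Others' total = 0. Even contributing 50 gives 50 < 120: no benefit either way.
Best response: 0.

0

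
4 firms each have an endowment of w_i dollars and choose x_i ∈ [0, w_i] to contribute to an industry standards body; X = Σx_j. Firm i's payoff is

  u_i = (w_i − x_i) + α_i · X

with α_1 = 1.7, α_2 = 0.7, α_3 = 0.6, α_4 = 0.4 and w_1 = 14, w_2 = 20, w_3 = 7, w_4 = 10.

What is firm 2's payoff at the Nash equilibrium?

∂u_i/∂x_i = α_i − 1, so firm i contributes w_i if α_i > 1, else 0.
α_i > 1 for i ∈ {1}; NE contributions (14, 0, 0, 0), X = 14.
u_2 = (20 − 0) + 0.7·14 = 29.8.

29.8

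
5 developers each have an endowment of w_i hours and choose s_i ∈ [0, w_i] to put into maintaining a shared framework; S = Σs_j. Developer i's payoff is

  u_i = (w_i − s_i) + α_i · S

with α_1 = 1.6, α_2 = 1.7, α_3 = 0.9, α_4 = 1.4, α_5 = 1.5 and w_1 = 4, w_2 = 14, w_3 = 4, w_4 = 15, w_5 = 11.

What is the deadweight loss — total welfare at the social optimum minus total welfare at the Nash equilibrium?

∂u_i/∂s_i = α_i − 1, so developer i contributes w_i if α_i > 1, else 0.
α_i > 1 for i ∈ {1, 2, 4, 5}; NE contributions (4, 14, 0, 15, 11), S = 44.
W^NE = Σw_i − S^NE + (Σα_i)·S^NE = 48 + 6.1·44 = 316.4.
Planner: ∂(Σu_j)/∂s_i = Σα_j − 1 = 6.1 > 0, so everyone contributes w_i; S^SO = 48, W^SO = 48 + 6.1·48 = 340.8.
Deadweight loss = 24.4.

24.4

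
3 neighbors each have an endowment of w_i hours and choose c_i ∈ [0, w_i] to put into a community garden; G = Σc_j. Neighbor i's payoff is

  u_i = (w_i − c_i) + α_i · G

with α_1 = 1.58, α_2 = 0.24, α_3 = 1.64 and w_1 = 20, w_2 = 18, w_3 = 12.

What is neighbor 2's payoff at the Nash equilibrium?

25.68

∂u_i/∂c_i = α_i − 1, so neighbor i contributes w_i if α_i > 1, else 0.
α_i > 1 for i ∈ {1, 3}; NE contributions (20, 0, 12), G = 32.
u_2 = (18 − 0) + 0.24·32 = 25.68.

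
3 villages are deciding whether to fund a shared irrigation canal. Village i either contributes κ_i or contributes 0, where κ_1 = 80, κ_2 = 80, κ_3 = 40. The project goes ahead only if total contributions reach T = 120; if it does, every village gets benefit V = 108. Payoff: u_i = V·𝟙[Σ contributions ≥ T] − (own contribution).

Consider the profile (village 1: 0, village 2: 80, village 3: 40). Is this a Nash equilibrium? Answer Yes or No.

Total = 120 ≥ 120: provided.
Village 1 (pledges 0, payoff 108): pledging 80 → total 200, payoff 28. No gain.
Village 2 (pledges 80, payoff 28): dropping to 0 → total 40, payoff 0. No gain.
Village 3 (pledges 40, payoff 68): dropping to 0 → total 80, payoff 0. No gain.

Yes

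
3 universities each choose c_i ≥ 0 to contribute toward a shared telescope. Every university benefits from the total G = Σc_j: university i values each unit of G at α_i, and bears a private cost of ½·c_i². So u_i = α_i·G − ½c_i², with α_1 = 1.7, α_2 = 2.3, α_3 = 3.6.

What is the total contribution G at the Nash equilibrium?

University i's FOC: ∂u_i/∂c_i = α_i − c_i = 0, so c_i* = α_i.
NE contributions = (1.7, 2.3, 3.6); G = 7.6.

7.6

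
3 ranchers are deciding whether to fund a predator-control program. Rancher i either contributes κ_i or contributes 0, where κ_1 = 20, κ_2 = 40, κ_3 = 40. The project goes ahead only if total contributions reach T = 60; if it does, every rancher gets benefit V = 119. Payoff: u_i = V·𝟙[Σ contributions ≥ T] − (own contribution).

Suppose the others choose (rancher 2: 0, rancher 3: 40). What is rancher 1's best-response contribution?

20

Others' total = 40. Contributing 20 brings total to 60 ≥ 60: gain V − κ_1 = 99.
Best response: 20.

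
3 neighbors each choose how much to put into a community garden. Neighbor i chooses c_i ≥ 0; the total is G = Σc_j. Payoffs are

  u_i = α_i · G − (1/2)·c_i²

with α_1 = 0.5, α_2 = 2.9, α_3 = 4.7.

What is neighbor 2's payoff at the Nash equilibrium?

19.285

Neighbor i's FOC: ∂u_i/∂c_i = α_i − c_i = 0, so c_i* = α_i.
NE contributions = (0.5, 2.9, 4.7); G = 8.1.
u_2 = α_2·G − ½·(c_2)² = 2.9·8.1 − ½·2.9² = 19.285.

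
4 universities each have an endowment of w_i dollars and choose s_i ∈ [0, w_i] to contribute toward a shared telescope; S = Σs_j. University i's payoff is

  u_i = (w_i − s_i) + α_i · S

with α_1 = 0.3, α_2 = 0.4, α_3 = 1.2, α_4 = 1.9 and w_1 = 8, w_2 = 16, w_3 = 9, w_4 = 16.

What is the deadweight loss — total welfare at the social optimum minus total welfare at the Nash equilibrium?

∂u_i/∂s_i = α_i − 1, so university i contributes w_i if α_i > 1, else 0.
α_i > 1 for i ∈ {3, 4}; NE contributions (0, 0, 9, 16), S = 25.
W^NE = Σw_i − S^NE + (Σα_i)·S^NE = 49 + 2.8·25 = 119.
Planner: ∂(Σu_j)/∂s_i = Σα_j − 1 = 2.8 > 0, so everyone contributes w_i; S^SO = 49, W^SO = 49 + 2.8·49 = 186.2.
Deadweight loss = 67.2.

67.2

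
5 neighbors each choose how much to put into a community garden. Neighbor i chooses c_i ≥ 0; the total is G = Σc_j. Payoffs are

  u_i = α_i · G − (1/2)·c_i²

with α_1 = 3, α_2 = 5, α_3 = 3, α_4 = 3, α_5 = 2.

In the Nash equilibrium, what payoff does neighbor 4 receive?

43.5

Neighbor i's FOC: ∂u_i/∂c_i = α_i − c_i = 0, so c_i* = α_i.
NE contributions = (3, 5, 3, 3, 2); G = 16.
u_4 = α_4·G − ½·(c_4)² = 3·16 − ½·3² = 43.5.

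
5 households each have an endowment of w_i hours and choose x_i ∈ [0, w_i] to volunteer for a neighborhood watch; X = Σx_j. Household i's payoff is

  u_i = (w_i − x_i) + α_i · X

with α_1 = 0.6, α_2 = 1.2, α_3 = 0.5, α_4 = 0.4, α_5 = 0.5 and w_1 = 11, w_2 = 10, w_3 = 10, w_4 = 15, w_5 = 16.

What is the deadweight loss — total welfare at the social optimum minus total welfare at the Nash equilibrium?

114.4

∂u_i/∂x_i = α_i − 1, so household i contributes w_i if α_i > 1, else 0.
α_i > 1 for i ∈ {2}; NE contributions (0, 10, 0, 0, 0), X = 10.
W^NE = Σw_i − X^NE + (Σα_i)·X^NE = 62 + 2.2·10 = 84.
Planner: ∂(Σu_j)/∂x_i = Σα_j − 1 = 2.2 > 0, so everyone contributes w_i; X^SO = 62, W^SO = 62 + 2.2·62 = 198.4.
Deadweight loss = 114.4.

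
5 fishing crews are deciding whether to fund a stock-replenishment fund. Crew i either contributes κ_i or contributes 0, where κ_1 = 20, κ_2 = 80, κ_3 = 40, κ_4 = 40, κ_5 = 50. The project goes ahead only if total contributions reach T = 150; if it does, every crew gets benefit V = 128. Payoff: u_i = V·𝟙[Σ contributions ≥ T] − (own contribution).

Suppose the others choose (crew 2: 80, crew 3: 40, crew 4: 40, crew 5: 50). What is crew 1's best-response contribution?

0

Others' total = 210 ≥ 150; contributing adds cost 20 for no extra benefit.
Best response: 0.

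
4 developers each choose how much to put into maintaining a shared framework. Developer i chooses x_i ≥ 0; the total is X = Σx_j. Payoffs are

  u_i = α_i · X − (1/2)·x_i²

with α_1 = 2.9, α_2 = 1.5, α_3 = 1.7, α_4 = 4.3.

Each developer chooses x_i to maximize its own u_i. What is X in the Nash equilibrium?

Developer i's FOC: ∂u_i/∂x_i = α_i − x_i = 0, so x_i* = α_i.
NE contributions = (2.9, 1.5, 1.7, 4.3); X = 10.4.

10.4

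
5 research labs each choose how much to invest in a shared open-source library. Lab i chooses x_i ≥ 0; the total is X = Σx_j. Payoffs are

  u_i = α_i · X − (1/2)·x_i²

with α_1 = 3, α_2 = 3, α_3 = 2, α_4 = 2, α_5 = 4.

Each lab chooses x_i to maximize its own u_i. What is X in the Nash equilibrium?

14

Lab i's FOC: ∂u_i/∂x_i = α_i − x_i = 0, so x_i* = α_i.
NE contributions = (3, 3, 2, 2, 4); X = 14.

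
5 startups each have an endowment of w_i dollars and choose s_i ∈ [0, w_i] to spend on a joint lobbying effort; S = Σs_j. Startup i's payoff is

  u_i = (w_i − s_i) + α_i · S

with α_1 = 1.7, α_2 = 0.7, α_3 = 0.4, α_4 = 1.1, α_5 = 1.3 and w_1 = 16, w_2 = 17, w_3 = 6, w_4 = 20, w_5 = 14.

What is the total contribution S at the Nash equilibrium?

50

∂u_i/∂s_i = α_i − 1, so startup i contributes w_i if α_i > 1, else 0.
α_i > 1 for i ∈ {1, 4, 5}; NE contributions (16, 0, 0, 20, 14), S = 50.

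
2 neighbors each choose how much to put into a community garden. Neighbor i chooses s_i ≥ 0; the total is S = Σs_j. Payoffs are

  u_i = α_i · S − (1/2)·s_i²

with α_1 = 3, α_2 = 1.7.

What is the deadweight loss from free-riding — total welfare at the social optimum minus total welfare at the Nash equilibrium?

5.945

Neighbor i's FOC: ∂u_i/∂s_i = α_i − s_i = 0, so s_i* = α_i.
NE contributions = (3, 1.7); S = 4.7.
W^NE = (Σα)·S − ½Σα_i² = 4.7² − ½·11.89 = 16.145.
Planner sets s_i = Σα_j = 4.7 for every i, so S^SO = 2·4.7 = 9.4.
W^SO = (Σα)·S^SO − ½·2·(Σα)² = (2/2)·4.7² = 22.09.
Deadweight loss = W^SO − W^NE = 5.945.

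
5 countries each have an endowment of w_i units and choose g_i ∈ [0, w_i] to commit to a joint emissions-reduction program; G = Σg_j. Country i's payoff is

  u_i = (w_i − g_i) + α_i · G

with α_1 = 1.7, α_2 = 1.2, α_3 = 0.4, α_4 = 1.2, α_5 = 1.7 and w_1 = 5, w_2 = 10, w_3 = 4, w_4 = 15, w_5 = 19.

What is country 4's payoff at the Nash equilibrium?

∂u_i/∂g_i = α_i − 1, so country i contributes w_i if α_i > 1, else 0.
α_i > 1 for i ∈ {1, 2, 4, 5}; NE contributions (5, 10, 0, 15, 19), G = 49.
u_4 = (15 − 15) + 1.2·49 = 58.8.

58.8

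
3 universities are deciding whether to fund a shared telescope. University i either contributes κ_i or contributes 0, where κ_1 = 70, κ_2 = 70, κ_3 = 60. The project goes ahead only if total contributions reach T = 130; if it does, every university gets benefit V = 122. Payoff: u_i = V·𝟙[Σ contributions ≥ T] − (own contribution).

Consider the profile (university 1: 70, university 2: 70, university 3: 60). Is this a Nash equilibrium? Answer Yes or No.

No

Total = 200 ≥ 130: provided.
University 1 (pledges 70, payoff 52): dropping to 0 → total 130, payoff 122. Profitable deviation.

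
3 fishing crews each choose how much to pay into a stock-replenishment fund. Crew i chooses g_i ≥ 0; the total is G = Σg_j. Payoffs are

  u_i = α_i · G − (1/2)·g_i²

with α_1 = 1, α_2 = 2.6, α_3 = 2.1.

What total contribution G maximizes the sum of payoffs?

Planner FOC: ∂(Σu_j)/∂g_i = (Σα_j) − g_i = 0, so g_i^SO = Σα_j = 5.7 for every i; G^SO = 17.1.

17.1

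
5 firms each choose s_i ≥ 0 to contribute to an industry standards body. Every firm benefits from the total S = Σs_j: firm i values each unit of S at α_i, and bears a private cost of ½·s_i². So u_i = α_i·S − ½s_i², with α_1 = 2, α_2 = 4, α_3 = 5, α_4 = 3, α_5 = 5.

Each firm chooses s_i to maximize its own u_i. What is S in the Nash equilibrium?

Firm i's FOC: ∂u_i/∂s_i = α_i − s_i = 0, so s_i* = α_i.
NE contributions = (2, 4, 5, 3, 5); S = 19.

19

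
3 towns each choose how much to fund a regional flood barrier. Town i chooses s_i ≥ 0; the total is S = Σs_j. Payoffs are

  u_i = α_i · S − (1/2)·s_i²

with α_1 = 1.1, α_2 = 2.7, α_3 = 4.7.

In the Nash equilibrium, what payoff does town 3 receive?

28.905

Town i's FOC: ∂u_i/∂s_i = α_i − s_i = 0, so s_i* = α_i.
NE contributions = (1.1, 2.7, 4.7); S = 8.5.
u_3 = α_3·S − ½·(s_3)² = 4.7·8.5 − ½·4.7² = 28.905.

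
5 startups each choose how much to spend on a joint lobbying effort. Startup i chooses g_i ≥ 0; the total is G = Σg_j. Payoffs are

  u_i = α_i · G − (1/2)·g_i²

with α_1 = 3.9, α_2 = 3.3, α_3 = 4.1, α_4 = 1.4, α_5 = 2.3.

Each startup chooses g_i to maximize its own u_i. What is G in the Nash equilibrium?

Startup i's FOC: ∂u_i/∂g_i = α_i − g_i = 0, so g_i* = α_i.
NE contributions = (3.9, 3.3, 4.1, 1.4, 2.3); G = 15.

15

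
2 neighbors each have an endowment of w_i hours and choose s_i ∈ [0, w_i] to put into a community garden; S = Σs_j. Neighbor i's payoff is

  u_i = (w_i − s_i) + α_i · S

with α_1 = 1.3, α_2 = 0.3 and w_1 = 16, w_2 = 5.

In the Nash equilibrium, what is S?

16

∂u_i/∂s_i = α_i − 1, so neighbor i contributes w_i if α_i > 1, else 0.
α_i > 1 for i ∈ {1}; NE contributions (16, 0), S = 16.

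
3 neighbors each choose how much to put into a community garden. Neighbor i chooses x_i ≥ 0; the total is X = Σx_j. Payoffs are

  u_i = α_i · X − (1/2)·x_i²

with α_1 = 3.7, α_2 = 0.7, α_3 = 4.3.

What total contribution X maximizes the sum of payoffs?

Planner FOC: ∂(Σu_j)/∂x_i = (Σα_j) − x_i = 0, so x_i^SO = Σα_j = 8.7 for every i; X^SO = 26.1.

26.1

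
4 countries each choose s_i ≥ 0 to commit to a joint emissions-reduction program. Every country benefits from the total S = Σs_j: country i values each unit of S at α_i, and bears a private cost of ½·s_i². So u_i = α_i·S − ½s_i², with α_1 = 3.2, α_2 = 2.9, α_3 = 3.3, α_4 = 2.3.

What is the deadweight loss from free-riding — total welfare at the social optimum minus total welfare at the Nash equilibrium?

154.305

Country i's FOC: ∂u_i/∂s_i = α_i − s_i = 0, so s_i* = α_i.
NE contributions = (3.2, 2.9, 3.3, 2.3); S = 11.7.
W^NE = (Σα)·S − ½Σα_i² = 11.7² − ½·34.83 = 119.475.
Planner sets s_i = Σα_j = 11.7 for every i, so S^SO = 4·11.7 = 46.8.
W^SO = (Σα)·S^SO − ½·4·(Σα)² = (4/2)·11.7² = 273.78.
Deadweight loss = W^SO − W^NE = 154.305.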